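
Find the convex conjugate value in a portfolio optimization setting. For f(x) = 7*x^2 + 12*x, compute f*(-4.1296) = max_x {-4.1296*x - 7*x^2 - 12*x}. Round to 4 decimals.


f*(y) = sup_x {y*x - a*x^2 - b*x} = sup_x {(y-b)*x - a*x^2}
FOC: (y - b) - 2a*x = 0 => x* = (y - b)/(2a)
x* = (-4.1296 - 12)/(2*7) = -1.1521
f*(-4.1296) = (y-b)^2/(4a) = (-4.1296 - 12)^2/(4*7)
= 260.164/28 = 9.2916


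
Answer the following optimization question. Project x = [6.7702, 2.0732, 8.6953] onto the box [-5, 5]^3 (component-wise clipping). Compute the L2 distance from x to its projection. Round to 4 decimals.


Project each component onto [-5, 5].
clip(6.7702) = 5.0, clip(2.0732) = 2.0732, clip(8.6953) = 5.0
Projection = [5.0, 2.0732, 5.0]
Squared diffs: [3.1336, 0.0, 13.6552]
Distance = sqrt(16.7888) = 4.0974


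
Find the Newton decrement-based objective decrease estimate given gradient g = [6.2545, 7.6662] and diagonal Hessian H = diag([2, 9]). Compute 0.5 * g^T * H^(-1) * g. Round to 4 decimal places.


Step 1: H is diagonal, so H^(-1) * g = [3.1273, 0.8518].
Step 2: g^T H^(-1) g = sum_i g_i^2 / H_ii
  = (6.2545)^2/2 + (7.6662)^2/9
  = 19.5594 + 6.5301 = 26.0895
Step 3: Objective decrease = 0.5 * g^T H^(-1) g = 13.0447


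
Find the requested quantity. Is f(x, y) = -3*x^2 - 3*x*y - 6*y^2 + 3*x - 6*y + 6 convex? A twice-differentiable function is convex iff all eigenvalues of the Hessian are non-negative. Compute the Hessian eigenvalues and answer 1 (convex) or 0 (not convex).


The Hessian of f(x,y) = -3*x^2 - 3*x*y - 6*y^2 + 3*x - 6*y + 6 is:
H = [[-6, -3], [-3, -12]]
Trace = -6 - 12 = -18
Determinant = -6*-12 - (-3)^2 = 63
Discriminant = (-18)^2 - 4*63 = 72.0
Eigenvalues: lambda_1 = -13.2426, lambda_2 = -4.7574
The function is not convex.

0


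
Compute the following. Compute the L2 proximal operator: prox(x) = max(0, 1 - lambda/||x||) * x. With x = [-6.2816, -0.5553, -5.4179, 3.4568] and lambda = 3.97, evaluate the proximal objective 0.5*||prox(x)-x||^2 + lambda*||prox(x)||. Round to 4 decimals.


Step 1: Compute ||x||.
||x|| = 9.0039
Step 2: Compute scaling factor.
scale = max(0, 1 - 3.97/9.0039) = 0.5591
Step 3: prox(x) = [-3.5119, -0.3105, -3.029, 1.9326]
||prox(x)|| = 5.0339
Step 4: Proximal objective.
0.5*||prox-x||^2 = 7.8805
lambda*||prox|| = 19.9846
Total = 27.865


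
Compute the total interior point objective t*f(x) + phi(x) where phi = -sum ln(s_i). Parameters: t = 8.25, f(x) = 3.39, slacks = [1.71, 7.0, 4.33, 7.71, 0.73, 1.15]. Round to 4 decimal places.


Step 1: Compute log-barrier.
ln values: [0.5365, 1.9459, 1.4656, 2.0425, -0.3147, 0.1398]
phi = -(0.5365 + 1.9459 + 1.4656 + 2.0425 - 0.3147 + 0.1398) = -5.8155
Step 2: Compute augmented objective.
t*f(x) = 8.25*3.39 = 27.9675
Total = 27.9675 - 5.8155 = 22.152


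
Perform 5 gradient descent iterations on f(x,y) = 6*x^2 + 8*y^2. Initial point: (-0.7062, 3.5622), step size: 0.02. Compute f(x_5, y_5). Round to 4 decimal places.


Gradient descent on f(x,y) = 6*x^2 + 8*y^2.
Starting point: (-0.7062, 3.5622), alpha = 0.02
Step 1: grad_x = 2*6*-0.7062 = -8.4744, grad_y = 2*8*3.5622 = 56.9952
  x_1 = -0.7062 - 0.02*-8.4744 = -0.5367
  y_1 = 3.5622 - 0.02*56.9952 = 2.4223
Step 2: grad_x = 2*6*-0.5367 = -6.4405, grad_y = 2*8*2.4223 = 38.7567
  x_2 = -0.5367 - 0.02*-6.4405 = -0.4079
  y_2 = 2.4223 - 0.02*38.7567 = 1.6472
Step 3: grad_x = 2*6*-0.4079 = -4.8948, grad_y = 2*8*1.6472 = 26.3546
  x_3 = -0.4079 - 0.02*-4.8948 = -0.31
  y_3 = 1.6472 - 0.02*26.3546 = 1.1201
Step 4: grad_x = 2*6*-0.31 = -3.7201, grad_y = 2*8*1.1201 = 17.9211
  x_4 = -0.31 - 0.02*-3.7201 = -0.2356
  y_4 = 1.1201 - 0.02*17.9211 = 0.7616
Step 5: grad_x = 2*6*-0.2356 = -2.8272, grad_y = 2*8*0.7616 = 12.1864
  x_5 = -0.2356 - 0.02*-2.8272 = -0.1791
  y_5 = 0.7616 - 0.02*12.1864 = 0.5179
f(-0.1791, 0.5179) = 6*(-0.1791)^2 + 8*0.5179^2 = 2.3383


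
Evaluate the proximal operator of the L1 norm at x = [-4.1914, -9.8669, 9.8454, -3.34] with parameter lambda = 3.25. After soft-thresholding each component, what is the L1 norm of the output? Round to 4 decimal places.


Soft-thresholding with lambda = 3.25:
prox(-4.1914) = sign(-4.1914)*max(|-4.1914| - 3.25, 0) = -0.9414
prox(-9.8669) = sign(-9.8669)*max(|-9.8669| - 3.25, 0) = -6.6169
prox(9.8454) = sign(9.8454)*max(|9.8454| - 3.25, 0) = 6.5954
prox(-3.34) = sign(-3.34)*max(|-3.34| - 3.25, 0) = -0.09
prox(x) = [-0.9414, -6.6169, 6.5954, -0.09]
||prox(x)||_1 = 0.9414 + 6.6169 + 6.5954 + 0.09 = 14.2437


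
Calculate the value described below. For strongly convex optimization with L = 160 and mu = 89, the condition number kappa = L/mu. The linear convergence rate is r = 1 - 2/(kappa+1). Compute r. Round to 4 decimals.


Step 1: Compute the condition number.
kappa = L/mu = 160/89 = 1.7978
Step 2: Compute the convergence rate.
r = 1 - 2/(kappa + 1) = 1 - 2*mu/(L + mu) = (L - mu)/(L + mu) = 71/249 = 0.2851


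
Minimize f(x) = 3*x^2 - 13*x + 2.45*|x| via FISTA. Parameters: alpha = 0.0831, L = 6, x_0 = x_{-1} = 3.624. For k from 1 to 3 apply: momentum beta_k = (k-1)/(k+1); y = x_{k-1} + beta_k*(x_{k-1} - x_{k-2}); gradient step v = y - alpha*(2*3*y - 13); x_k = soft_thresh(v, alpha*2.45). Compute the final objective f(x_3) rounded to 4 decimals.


FISTA on f(x) = 3*x^2 - 13*x + 2.45*|x|
L = 6, alpha = 0.0831
Iteration 1: beta = 0.0, y = 3.624 + 0.0*(3.624 - 3.624) = 3.624
  grad(y) = 8.744, v = y - alpha*grad = 2.8974
  prox(v) = soft_thresh(2.8974, 0.2036) = 2.6938
Iteration 2: beta = 0.3333, y = 2.6938 + 0.3333*(2.6938 - 3.624) = 2.3837
  grad(y) = 1.3022, v = y - alpha*grad = 2.2755
  prox(v) = soft_thresh(2.2755, 0.2036) = 2.0719
Iteration 3: beta = 0.5, y = 2.0719 + 0.5*(2.0719 - 2.6938) = 1.761
  grad(y) = -2.4343, v = y - alpha*grad = 1.9632
  prox(v) = soft_thresh(1.9632, 0.2036) = 1.7596
f(x_3) = 3*1.7596^2 - 13*1.7596 + 2.45*|1.7596| = -9.2752


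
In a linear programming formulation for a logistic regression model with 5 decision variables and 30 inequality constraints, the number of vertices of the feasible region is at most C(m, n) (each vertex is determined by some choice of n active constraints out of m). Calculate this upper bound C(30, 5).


Each vertex corresponds to some choice of n active constraints out of m, so the number of vertices is at most C(m, n) = m! / (n!(m-n)!).
m = 30, n = 5
Numerator: 30 * 29 * 28 * 27 * 26
Denominator: 5! = 120
C(30, 5) = 142506


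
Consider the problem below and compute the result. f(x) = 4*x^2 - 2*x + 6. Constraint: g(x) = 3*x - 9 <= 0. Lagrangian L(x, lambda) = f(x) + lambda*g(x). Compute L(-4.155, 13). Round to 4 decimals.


Step 1: Evaluate f(x).
f(-4.155) = 4*(-4.155)^2 - 2*(-4.155) + 6 = 83.3661
Step 2: Evaluate g(x).
g(-4.155) = 3*-4.155 - 9 = -21.465
Step 3: Compute Lagrangian.
L = 83.3661 + 13*-21.465 = -195.6789


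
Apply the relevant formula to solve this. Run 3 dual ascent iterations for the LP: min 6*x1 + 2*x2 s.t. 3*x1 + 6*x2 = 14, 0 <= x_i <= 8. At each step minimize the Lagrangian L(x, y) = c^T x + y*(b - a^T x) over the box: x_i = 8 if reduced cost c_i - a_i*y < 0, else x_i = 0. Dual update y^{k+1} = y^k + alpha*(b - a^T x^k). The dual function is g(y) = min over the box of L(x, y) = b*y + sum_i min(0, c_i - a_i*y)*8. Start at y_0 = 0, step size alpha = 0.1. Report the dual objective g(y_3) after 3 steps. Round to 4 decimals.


Dual ascent for LP: min 6*x1 + 2*x2, 3*x1 + 6*x2 = 14, 0 <= x_i <= 8
Step 1: y^k = 0.0, reduced costs: (6.0, 2.0)
  x^k = (0.0, 0.0), subgradient = b - a^T x = 14.0
  y^{k+1} = 0.0 + 0.1*14.0 = 1.4
Step 2: y^k = 1.4, reduced costs: (1.8, -6.4)
  x^k = (0.0, 8.0), subgradient = b - a^T x = -34.0
  y^{k+1} = 1.4 + 0.1*-34.0 = -2.0
Step 3: y^k = -2.0, reduced costs: (12.0, 14.0)
  x^k = (0.0, 0.0), subgradient = b - a^T x = 14.0
  y^{k+1} = -2.0 + 0.1*14.0 = -0.6
Dual objective at y_3 = -0.6: reduced costs (7.8, 5.6), box minimizer x = (0.0, 0.0)
g(y_3) = b*y + (c1 - a1*y)*x1 + (c2 - a2*y)*x2 = 14*(-0.6) + 7.8*0.0 + 5.6*0.0 = -8.4 + 0.0 + 0.0 = -8.4


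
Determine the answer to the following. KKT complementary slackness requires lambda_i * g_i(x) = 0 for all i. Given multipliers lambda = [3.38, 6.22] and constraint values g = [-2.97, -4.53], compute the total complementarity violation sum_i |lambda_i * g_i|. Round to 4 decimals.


KKT complementary slackness check:
lambda_1 * g_1 = 3.38 * -2.97 = -10.0386
lambda_2 * g_2 = 6.22 * -4.53 = -28.1766
Total violation = 10.0386 + 28.1766 = 38.2152


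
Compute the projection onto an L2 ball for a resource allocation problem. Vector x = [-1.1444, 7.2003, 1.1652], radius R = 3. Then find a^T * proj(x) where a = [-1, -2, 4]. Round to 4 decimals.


Step 1: Compute ||x|| (intermediates to 6 decimals).
||x|| = sqrt((-1.1444)^2 + 7.2003^2 + 1.1652^2) = 7.383201
Step 2: Project.
Since ||x|| > R, scale = R/||x|| = 3/7.383201 = 0.406328, proj(x) = scale * x
proj(x) = [-0.465002, 2.925683, 0.473453]
Step 3: Dot product.
a^T * proj(x) = -1*(-0.465002) - 2*2.925683 + 4*0.473453 = -3.4926


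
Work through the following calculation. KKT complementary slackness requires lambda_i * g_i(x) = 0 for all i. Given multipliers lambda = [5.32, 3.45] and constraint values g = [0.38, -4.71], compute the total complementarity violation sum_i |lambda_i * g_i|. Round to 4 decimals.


KKT complementary slackness check:
lambda_1 * g_1 = 5.32 * 0.38 = 2.0216
lambda_2 * g_2 = 3.45 * -4.71 = -16.2495
Total violation = 2.0216 + 16.2495 = 18.2711


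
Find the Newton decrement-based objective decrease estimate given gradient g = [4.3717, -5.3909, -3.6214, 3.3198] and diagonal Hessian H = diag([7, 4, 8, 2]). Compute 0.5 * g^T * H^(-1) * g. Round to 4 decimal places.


Step 1: H is diagonal, so H^(-1) * g = [0.6245, -1.3477, -0.4527, 1.6599].
Step 2: g^T H^(-1) g = sum_i g_i^2 / H_ii
  = (4.3717)^2/7 + (-5.3909)^2/4 + (-3.6214)^2/8 + (3.3198)^2/2
  = 2.7303 + 7.2655 + 1.6393 + 5.5105 = 17.1456
Step 3: Objective decrease = 0.5 * g^T H^(-1) g = 8.5728


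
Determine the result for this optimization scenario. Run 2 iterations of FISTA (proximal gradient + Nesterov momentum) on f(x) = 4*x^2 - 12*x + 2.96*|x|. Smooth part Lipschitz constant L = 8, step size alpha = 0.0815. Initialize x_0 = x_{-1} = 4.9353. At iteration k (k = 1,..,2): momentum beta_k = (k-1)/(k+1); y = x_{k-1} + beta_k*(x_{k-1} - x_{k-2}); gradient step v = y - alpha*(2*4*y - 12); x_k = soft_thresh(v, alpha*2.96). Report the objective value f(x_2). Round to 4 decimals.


FISTA on f(x) = 4*x^2 - 12*x + 2.96*|x|
L = 8, alpha = 0.0815
Iteration 1: beta = 0.0, y = 4.9353 + 0.0*(4.9353 - 4.9353) = 4.9353
  grad(y) = 27.4824, v = y - alpha*grad = 2.6955
  prox(v) = soft_thresh(2.6955, 0.2412) = 2.4542
Iteration 2: beta = 0.3333, y = 2.4542 + 0.3333*(2.4542 - 4.9353) = 1.6272
  grad(y) = 1.0178, v = y - alpha*grad = 1.5443
  prox(v) = soft_thresh(1.5443, 0.2412) = 1.303
f(x_2) = 4*1.303^2 - 12*1.303 + 2.96*|1.303| = -4.9878


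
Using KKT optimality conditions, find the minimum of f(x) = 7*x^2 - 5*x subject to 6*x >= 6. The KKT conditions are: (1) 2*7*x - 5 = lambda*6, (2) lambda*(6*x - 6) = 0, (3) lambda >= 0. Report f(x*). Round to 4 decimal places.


Step 1: Try lambda = 0 (constraint inactive).
x_unc = 5/(2*7) = 0.3571
Check: 6*0.3571 = 2.1426 < 6 -- violated!
Step 2: Constraint must be active: 6*x = 6
x* = 6/6 = 1.0
lambda = (2*7*1.0 - 5)/6 = 1.5
Step 3: Compute optimal value.
f(x*) = 7*1.0^2 - 5*1.0 = 2.0


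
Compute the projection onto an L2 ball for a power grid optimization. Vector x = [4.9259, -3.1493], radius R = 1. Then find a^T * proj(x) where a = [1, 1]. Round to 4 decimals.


Step 1: Compute ||x|| (intermediates to 6 decimals).
||x|| = sqrt(4.9259^2 + (-3.1493)^2) = 5.846587
Step 2: Project.
Since ||x|| > R, scale = R/||x|| = 1/5.846587 = 0.17104, proj(x) = scale * x
proj(x) = [0.842526, -0.538656]
Step 3: Dot product.
a^T * proj(x) = 1*0.842526 + 1*(-0.538656) = 0.3039


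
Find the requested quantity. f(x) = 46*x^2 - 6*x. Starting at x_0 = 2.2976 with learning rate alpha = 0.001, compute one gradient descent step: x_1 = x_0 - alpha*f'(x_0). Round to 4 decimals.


We compute the gradient at x_0 and apply the update.
f'(x) = 92*x - 6
f'(2.2976) = 92*2.2976 - 6 = 205.3792
x_1 = 2.2976 - 0.001*205.3792 = 2.0922


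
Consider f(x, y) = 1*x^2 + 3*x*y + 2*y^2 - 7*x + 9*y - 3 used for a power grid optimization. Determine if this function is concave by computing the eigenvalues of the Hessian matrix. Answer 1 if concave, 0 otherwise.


The Hessian of f(x,y) = 1*x^2 + 3*x*y + 2*y^2 - 7*x + 9*y - 3 is:
H = [[2, 3], [3, 4]]
Trace = 2 + 4 = 6
Determinant = 2*4 - (3)^2 = -1
Discriminant = (6)^2 - 4*-1 = 40.0
Eigenvalues: lambda_1 = -0.1623, lambda_2 = 6.1623
The function is not concave.

0


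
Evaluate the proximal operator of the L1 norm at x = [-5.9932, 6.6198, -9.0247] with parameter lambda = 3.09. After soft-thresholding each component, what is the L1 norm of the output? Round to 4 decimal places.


Soft-thresholding with lambda = 3.09:
prox(-5.9932) = sign(-5.9932)*max(|-5.9932| - 3.09, 0) = -2.9032
prox(6.6198) = sign(6.6198)*max(|6.6198| - 3.09, 0) = 3.5298
prox(-9.0247) = sign(-9.0247)*max(|-9.0247| - 3.09, 0) = -5.9347
prox(x) = [-2.9032, 3.5298, -5.9347]
||prox(x)||_1 = 2.9032 + 3.5298 + 5.9347 = 12.3677


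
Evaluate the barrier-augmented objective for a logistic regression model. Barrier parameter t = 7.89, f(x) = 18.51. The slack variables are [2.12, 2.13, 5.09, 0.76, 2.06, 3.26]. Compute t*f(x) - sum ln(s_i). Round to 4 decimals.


Step 1: Compute log-barrier.
ln values: [0.7514, 0.7561, 1.6273, -0.2744, 0.7227, 1.1817]
phi = -(0.7514 + 0.7561 + 1.6273 - 0.2744 + 0.7227 + 1.1817) = -4.7648
Step 2: Compute augmented objective.
t*f(x) = 7.89*18.51 = 146.0439
Total = 146.0439 - 4.7648 = 141.2791


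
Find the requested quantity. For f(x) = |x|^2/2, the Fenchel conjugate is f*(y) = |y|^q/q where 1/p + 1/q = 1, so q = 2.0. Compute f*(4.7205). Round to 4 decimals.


The conjugate exponent q satisfies 1/p + 1/q = 1.
p = 2, so q = 2/(2 - 1) = 2.0
|y|^q = 4.7205^2.0 = 22.2831
f*(4.7205) = 22.2831 / 2.0 = 11.1416


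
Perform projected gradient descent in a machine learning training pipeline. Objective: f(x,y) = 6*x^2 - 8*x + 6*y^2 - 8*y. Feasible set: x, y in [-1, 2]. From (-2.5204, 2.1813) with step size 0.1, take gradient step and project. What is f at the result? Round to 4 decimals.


Step 1: Compute gradient at (-2.5204, 2.1813).
grad_x = 2*6*-2.5204 - 8 = -38.2448
grad_y = 2*6*2.1813 - 8 = 18.1756
Step 2: Gradient step.
x_raw = -2.5204 - 0.1*-38.2448 = 1.3041
y_raw = 2.1813 - 0.1*18.1756 = 0.3637
Step 3: Project onto [-1, 2].
x_proj = clip(1.3041) = 1.3041
y_proj = clip(0.3637) = 0.3637
Step 4: Evaluate f.
f(1.3041, 0.3637) = -2.345


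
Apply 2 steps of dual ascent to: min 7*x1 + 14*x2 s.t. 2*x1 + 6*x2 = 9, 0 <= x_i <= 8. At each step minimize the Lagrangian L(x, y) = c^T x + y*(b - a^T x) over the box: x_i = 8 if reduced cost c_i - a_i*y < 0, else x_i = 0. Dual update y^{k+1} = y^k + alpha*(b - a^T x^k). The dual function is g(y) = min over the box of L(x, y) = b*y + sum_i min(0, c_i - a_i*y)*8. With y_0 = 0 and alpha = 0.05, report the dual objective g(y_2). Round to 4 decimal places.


Dual ascent for LP: min 7*x1 + 14*x2, 2*x1 + 6*x2 = 9, 0 <= x_i <= 8
Step 1: y^k = 0.0, reduced costs: (7.0, 14.0)
  x^k = (0.0, 0.0), subgradient = b - a^T x = 9.0
  y^{k+1} = 0.0 + 0.05*9.0 = 0.45
Step 2: y^k = 0.45, reduced costs: (6.1, 11.3)
  x^k = (0.0, 0.0), subgradient = b - a^T x = 9.0
  y^{k+1} = 0.45 + 0.05*9.0 = 0.9
Dual objective at y_2 = 0.9: reduced costs (5.2, 8.6), box minimizer x = (0.0, 0.0)
g(y_2) = b*y + (c1 - a1*y)*x1 + (c2 - a2*y)*x2 = 9*0.9 + 5.2*0.0 + 8.6*0.0 = 8.1 + 0.0 + 0.0 = 8.1


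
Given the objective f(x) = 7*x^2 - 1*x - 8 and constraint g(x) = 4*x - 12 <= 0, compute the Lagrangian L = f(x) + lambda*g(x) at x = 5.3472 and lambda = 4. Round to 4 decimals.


Step 1: Evaluate f(x).
f(5.3472) = 7*5.3472^2 - 1*5.3472 - 8 = 186.8006
Step 2: Evaluate g(x).
g(5.3472) = 4*5.3472 - 12 = 9.3888
Step 3: Compute Lagrangian.
L = 186.8006 + 4*9.3888 = 224.3558


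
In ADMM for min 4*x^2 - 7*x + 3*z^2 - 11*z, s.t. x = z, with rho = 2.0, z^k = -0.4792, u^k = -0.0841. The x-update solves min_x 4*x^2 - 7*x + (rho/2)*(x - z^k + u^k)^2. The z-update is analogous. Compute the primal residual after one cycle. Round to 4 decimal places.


ADMM iteration with rho = 2.0, z^k = -0.4792, u^k = -0.0841
Step 1: x-update.
Minimize 4*x^2 - 7*x + (2.0/2)*(x + 0.4792 - 0.0841)^2
FOC: (2*4 + 2.0)*x = 7 + 2.0*(-0.4792 + 0.0841)
x^{k+1} = 0.621
Step 2: z-update.
Minimize 3*z^2 - 11*z + (2.0/2)*(0.621 - z - 0.0841)^2
FOC: (2*3 + 2.0)*z = 11 + 2.0*(0.621 - 0.0841)
z^{k+1} = 1.5092
Step 3: u-update.
u^{k+1} = -0.0841 + 0.621 - 1.5092 = -0.9723
Step 4: Primal residual = |0.621 - 1.5092| = 0.8882


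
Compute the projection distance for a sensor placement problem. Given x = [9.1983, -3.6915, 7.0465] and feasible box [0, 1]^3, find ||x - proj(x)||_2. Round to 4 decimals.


Project each component onto [0, 1].
clip(9.1983) = 1.0, clip(-3.6915) = 0.0, clip(7.0465) = 1.0
Projection = [1.0, 0.0, 1.0]
Squared diffs: [67.2121, 13.6272, 36.5602]
Distance = sqrt(117.3995) = 10.8351


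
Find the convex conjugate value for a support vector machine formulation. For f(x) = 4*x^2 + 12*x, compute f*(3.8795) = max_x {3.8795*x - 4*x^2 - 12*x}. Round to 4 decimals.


f*(y) = sup_x {y*x - a*x^2 - b*x} = sup_x {(y-b)*x - a*x^2}
FOC: (y - b) - 2a*x = 0 => x* = (y - b)/(2a)
x* = (3.8795 - 12)/(2*4) = -1.0151
f*(3.8795) = (y-b)^2/(4a) = (3.8795 - 12)^2/(4*4)
= 65.9425/16 = 4.1214


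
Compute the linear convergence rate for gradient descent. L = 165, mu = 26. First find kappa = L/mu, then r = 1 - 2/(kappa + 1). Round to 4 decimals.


Step 1: Compute the condition number.
kappa = L/mu = 165/26 = 6.3462
Step 2: Compute the convergence rate.
r = 1 - 2/(kappa + 1) = 1 - 2*mu/(L + mu) = (L - mu)/(L + mu) = 139/191 = 0.7277


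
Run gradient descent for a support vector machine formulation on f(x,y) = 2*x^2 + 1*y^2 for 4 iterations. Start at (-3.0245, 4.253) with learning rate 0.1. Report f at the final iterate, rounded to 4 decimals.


Gradient descent on f(x,y) = 2*x^2 + 1*y^2.
Starting point: (-3.0245, 4.253), alpha = 0.1
Step 1: grad_x = 2*2*-3.0245 = -12.098, grad_y = 2*1*4.253 = 8.506
  x_1 = -3.0245 - 0.1*-12.098 = -1.8147
  y_1 = 4.253 - 0.1*8.506 = 3.4024
Step 2: grad_x = 2*2*-1.8147 = -7.2588, grad_y = 2*1*3.4024 = 6.8048
  x_2 = -1.8147 - 0.1*-7.2588 = -1.0888
  y_2 = 3.4024 - 0.1*6.8048 = 2.7219
Step 3: grad_x = 2*2*-1.0888 = -4.3553, grad_y = 2*1*2.7219 = 5.4438
  x_3 = -1.0888 - 0.1*-4.3553 = -0.6533
  y_3 = 2.7219 - 0.1*5.4438 = 2.1775
Step 4: grad_x = 2*2*-0.6533 = -2.6132, grad_y = 2*1*2.1775 = 4.3551
  x_4 = -0.6533 - 0.1*-2.6132 = -0.392
  y_4 = 2.1775 - 0.1*4.3551 = 1.742
f(-0.392, 1.742) = 2*(-0.392)^2 + 1*1.742^2 = 3.342


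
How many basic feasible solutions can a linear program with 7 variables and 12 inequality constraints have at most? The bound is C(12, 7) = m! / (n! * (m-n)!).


Each vertex corresponds to some choice of n active constraints out of m, so the number of vertices is at most C(m, n) = m! / (n!(m-n)!).
m = 12, n = 7
Numerator: 12 * 11 * 10 * 9 * 8 * 7 * 6
Denominator: 7! = 5040
C(12, 7) = 792


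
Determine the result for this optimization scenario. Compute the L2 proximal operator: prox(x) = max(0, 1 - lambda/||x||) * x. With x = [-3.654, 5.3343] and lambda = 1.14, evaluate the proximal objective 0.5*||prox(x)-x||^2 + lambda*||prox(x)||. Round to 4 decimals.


Step 1: Compute ||x||.
||x|| = 6.4658
Step 2: Compute scaling factor.
scale = max(0, 1 - 1.14/6.4658) = 0.8237
Step 3: prox(x) = [-3.0098, 4.3938]
||prox(x)|| = 5.3258
Step 4: Proximal objective.
0.5*||prox-x||^2 = 0.6498
lambda*||prox|| = 6.0714
Total = 6.7212


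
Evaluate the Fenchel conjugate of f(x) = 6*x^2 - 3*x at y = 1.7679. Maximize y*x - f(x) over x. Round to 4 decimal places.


f*(y) = sup_x {y*x - a*x^2 - b*x} = sup_x {(y-b)*x - a*x^2}
FOC: (y - b) - 2a*x = 0 => x* = (y - b)/(2a)
x* = (1.7679 + 3)/(2*6) = 0.3973
f*(1.7679) = (y-b)^2/(4a) = (1.7679 + 3)^2/(4*6)
= 22.7329/24 = 0.9472


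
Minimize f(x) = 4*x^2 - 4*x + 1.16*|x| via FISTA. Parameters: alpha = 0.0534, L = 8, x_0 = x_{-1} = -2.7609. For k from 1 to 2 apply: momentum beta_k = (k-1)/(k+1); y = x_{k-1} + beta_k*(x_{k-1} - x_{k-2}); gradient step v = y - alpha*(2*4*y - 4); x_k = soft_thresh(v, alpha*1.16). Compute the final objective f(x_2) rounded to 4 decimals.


FISTA on f(x) = 4*x^2 - 4*x + 1.16*|x|
L = 8, alpha = 0.0534
Iteration 1: beta = 0.0, y = -2.7609 + 0.0*(-2.7609 + 2.7609) = -2.7609
  grad(y) = -26.0872, v = y - alpha*grad = -1.3678
  prox(v) = soft_thresh(-1.3678, 0.0619) = -1.3059
Iteration 2: beta = 0.3333, y = -1.3059 + 0.3333*(-1.3059 + 2.7609) = -0.8209
  grad(y) = -10.5672, v = y - alpha*grad = -0.2566
  prox(v) = soft_thresh(-0.2566, 0.0619) = -0.1947
f(x_2) = 4*(-0.1947)^2 - 4*(-0.1947) + 1.16*|-0.1947| = 1.1561


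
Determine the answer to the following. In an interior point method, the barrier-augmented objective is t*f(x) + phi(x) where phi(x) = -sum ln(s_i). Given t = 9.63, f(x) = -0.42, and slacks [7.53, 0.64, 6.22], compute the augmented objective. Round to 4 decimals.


Step 1: Compute log-barrier.
ln values: [2.0189, -0.4463, 1.8278]
phi = -(2.0189 - 0.4463 + 1.8278) = -3.4004
Step 2: Compute augmented objective.
t*f(x) = 9.63*-0.42 = -4.0446
Total = -4.0446 - 3.4004 = -7.445


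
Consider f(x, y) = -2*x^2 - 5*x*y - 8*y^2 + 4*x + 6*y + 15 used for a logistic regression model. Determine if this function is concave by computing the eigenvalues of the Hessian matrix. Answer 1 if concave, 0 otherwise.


The Hessian of f(x,y) = -2*x^2 - 5*x*y - 8*y^2 + 4*x + 6*y + 15 is:
H = [[-4, -5], [-5, -16]]
Trace = -4 - 16 = -20
Determinant = -4*-16 - (-5)^2 = 39
Discriminant = (-20)^2 - 4*39 = 244.0
Eigenvalues: lambda_1 = -17.8102, lambda_2 = -2.1898
The function is concave.

1


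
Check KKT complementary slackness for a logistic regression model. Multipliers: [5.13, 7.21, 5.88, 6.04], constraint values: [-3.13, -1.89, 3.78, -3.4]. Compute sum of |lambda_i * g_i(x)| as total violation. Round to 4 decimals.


KKT complementary slackness check:
lambda_1 * g_1 = 5.13 * -3.13 = -16.0569
lambda_2 * g_2 = 7.21 * -1.89 = -13.6269
lambda_3 * g_3 = 5.88 * 3.78 = 22.2264
lambda_4 * g_4 = 6.04 * -3.4 = -20.536
Total violation = 16.0569 + 13.6269 + 22.2264 + 20.536 = 72.4462


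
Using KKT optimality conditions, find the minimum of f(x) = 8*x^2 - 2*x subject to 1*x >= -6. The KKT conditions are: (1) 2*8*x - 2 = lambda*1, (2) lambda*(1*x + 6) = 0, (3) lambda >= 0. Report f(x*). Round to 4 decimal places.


Step 1: Try lambda = 0 (constraint inactive).
Stationarity: 2*8*x - 2 = 0
x* = 2/(2*8) = 0.125
Check constraint: 1*0.125 = 0.125 >= -6 -- satisfied.
Step 2: Compute optimal value.
f(x*) = 8*0.125^2 - 2*0.125 = -0.125


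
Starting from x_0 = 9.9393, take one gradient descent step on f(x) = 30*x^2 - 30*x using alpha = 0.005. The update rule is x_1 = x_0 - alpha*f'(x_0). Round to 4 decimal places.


We compute the gradient at x_0 and apply the update.
f'(x) = 60*x - 30
f'(9.9393) = 60*9.9393 - 30 = 566.358
x_1 = 9.9393 - 0.005*566.358 = 7.1075


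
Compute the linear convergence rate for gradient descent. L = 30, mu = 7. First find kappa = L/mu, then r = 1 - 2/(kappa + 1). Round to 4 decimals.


Step 1: Compute the condition number.
kappa = L/mu = 30/7 = 4.2857
Step 2: Compute the convergence rate.
r = 1 - 2/(kappa + 1) = 1 - 2*mu/(L + mu) = (L - mu)/(L + mu) = 23/37 = 0.6216


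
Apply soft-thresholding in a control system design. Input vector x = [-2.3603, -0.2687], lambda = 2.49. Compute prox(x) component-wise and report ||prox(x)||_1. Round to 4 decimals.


Soft-thresholding with lambda = 2.49:
prox(-2.3603) = sign(-2.3603)*max(|-2.3603| - 2.49, 0) = 0.0
prox(-0.2687) = sign(-0.2687)*max(|-0.2687| - 2.49, 0) = 0.0
prox(x) = [0.0, 0.0]
||prox(x)||_1 = 0.0 + 0.0 = 0.0


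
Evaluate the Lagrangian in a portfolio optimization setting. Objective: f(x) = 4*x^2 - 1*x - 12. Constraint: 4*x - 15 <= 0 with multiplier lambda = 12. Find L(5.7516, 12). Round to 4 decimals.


Step 1: Evaluate f(x).
f(5.7516) = 4*5.7516^2 - 1*5.7516 - 12 = 114.572
Step 2: Evaluate g(x).
g(5.7516) = 4*5.7516 - 15 = 8.0064
Step 3: Compute Lagrangian.
L = 114.572 + 12*8.0064 = 210.6488


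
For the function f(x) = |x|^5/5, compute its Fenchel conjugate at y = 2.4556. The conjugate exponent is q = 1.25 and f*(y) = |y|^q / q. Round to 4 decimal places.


The conjugate exponent q satisfies 1/p + 1/q = 1.
p = 5, so q = 5/(5 - 1) = 1.25
|y|^q = 2.4556^1.25 = 3.074
f*(2.4556) = 3.074 / 1.25 = 2.4592


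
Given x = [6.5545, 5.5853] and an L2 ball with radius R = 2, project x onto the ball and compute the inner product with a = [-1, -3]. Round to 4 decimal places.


Step 1: Compute ||x|| (intermediates to 6 decimals).
||x|| = sqrt(6.5545^2 + 5.5853^2) = 8.611449
Step 2: Project.
Since ||x|| > R, scale = R/||x|| = 2/8.611449 = 0.232249, proj(x) = scale * x
proj(x) = [1.522276, 1.29718]
Step 3: Dot product.
a^T * proj(x) = -1*1.522276 - 3*1.29718 = -5.4138


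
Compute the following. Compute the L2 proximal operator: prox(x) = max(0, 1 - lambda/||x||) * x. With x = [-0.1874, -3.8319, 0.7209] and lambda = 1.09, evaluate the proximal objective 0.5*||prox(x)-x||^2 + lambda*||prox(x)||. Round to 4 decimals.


Step 1: Compute ||x||.
||x|| = 3.9036
Step 2: Compute scaling factor.
scale = max(0, 1 - 1.09/3.9036) = 0.7208
Step 3: prox(x) = [-0.1351, -2.7619, 0.5196]
||prox(x)|| = 2.8136
Step 4: Proximal objective.
0.5*||prox-x||^2 = 0.5941
lambda*||prox|| = 3.0668
Total = 3.6609


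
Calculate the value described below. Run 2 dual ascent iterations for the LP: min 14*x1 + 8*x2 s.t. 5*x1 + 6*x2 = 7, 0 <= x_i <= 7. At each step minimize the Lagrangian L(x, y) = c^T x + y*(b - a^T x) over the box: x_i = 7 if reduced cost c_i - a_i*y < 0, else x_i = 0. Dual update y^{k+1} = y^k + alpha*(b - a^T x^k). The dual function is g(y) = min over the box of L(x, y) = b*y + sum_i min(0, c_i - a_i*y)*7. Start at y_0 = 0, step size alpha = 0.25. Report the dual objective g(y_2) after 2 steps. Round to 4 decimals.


Dual ascent for LP: min 14*x1 + 8*x2, 5*x1 + 6*x2 = 7, 0 <= x_i <= 7
Step 1: y^k = 0.0, reduced costs: (14.0, 8.0)
  x^k = (0.0, 0.0), subgradient = b - a^T x = 7.0
  y^{k+1} = 0.0 + 0.25*7.0 = 1.75
Step 2: y^k = 1.75, reduced costs: (5.25, -2.5)
  x^k = (0.0, 7.0), subgradient = b - a^T x = -35.0
  y^{k+1} = 1.75 + 0.25*-35.0 = -7.0
Dual objective at y_2 = -7.0: reduced costs (49.0, 50.0), box minimizer x = (0.0, 0.0)
g(y_2) = b*y + (c1 - a1*y)*x1 + (c2 - a2*y)*x2 = 7*(-7.0) + 49.0*0.0 + 50.0*0.0 = -49.0 + 0.0 + 0.0 = -49.0


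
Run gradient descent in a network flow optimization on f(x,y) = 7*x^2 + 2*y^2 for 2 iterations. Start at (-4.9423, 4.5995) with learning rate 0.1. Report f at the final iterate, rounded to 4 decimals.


Gradient descent on f(x,y) = 7*x^2 + 2*y^2.
Starting point: (-4.9423, 4.5995), alpha = 0.1
Step 1: grad_x = 2*7*-4.9423 = -69.1922, grad_y = 2*2*4.5995 = 18.398
  x_1 = -4.9423 - 0.1*-69.1922 = 1.9769
  y_1 = 4.5995 - 0.1*18.398 = 2.7597
Step 2: grad_x = 2*7*1.9769 = 27.6769, grad_y = 2*2*2.7597 = 11.0388
  x_2 = 1.9769 - 0.1*27.6769 = -0.7908
  y_2 = 2.7597 - 0.1*11.0388 = 1.6558
f(-0.7908, 1.6558) = 7*(-0.7908)^2 + 2*1.6558^2 = 9.8607


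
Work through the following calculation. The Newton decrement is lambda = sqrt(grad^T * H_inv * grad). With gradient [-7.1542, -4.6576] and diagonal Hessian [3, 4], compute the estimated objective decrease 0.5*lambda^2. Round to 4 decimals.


Step 1: H is diagonal, so H^(-1) * g = [-2.3847, -1.1644].
Step 2: g^T H^(-1) g = sum_i g_i^2 / H_ii
  = (-7.1542)^2/3 + (-4.6576)^2/4
  = 17.0609 + 5.4233 = 22.4842
Step 3: Objective decrease = 0.5 * g^T H^(-1) g = 11.2421


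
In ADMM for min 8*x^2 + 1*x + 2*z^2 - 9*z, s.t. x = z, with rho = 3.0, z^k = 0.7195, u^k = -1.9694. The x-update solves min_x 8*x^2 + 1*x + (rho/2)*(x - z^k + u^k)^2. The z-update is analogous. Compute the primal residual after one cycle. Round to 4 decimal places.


ADMM iteration with rho = 3.0, z^k = 0.7195, u^k = -1.9694
Step 1: x-update.
Minimize 8*x^2 + 1*x + (3.0/2)*(x - 0.7195 - 1.9694)^2
FOC: (2*8 + 3.0)*x = -1 + 3.0*(0.7195 + 1.9694)
x^{k+1} = 0.3719
Step 2: z-update.
Minimize 2*z^2 - 9*z + (3.0/2)*(0.3719 - z - 1.9694)^2
FOC: (2*2 + 3.0)*z = 9 + 3.0*(0.3719 - 1.9694)
z^{k+1} = 0.6011
Step 3: u-update.
u^{k+1} = -1.9694 + 0.3719 - 0.6011 = -2.1986
Step 4: Primal residual = |0.3719 - 0.6011| = 0.2292


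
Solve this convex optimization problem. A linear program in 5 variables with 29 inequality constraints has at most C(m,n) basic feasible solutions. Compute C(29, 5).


Each vertex corresponds to some choice of n active constraints out of m, so the number of vertices is at most C(m, n) = m! / (n!(m-n)!).
m = 29, n = 5
Numerator: 29 * 28 * 27 * 26 * 25
Denominator: 5! = 120
C(29, 5) = 118755


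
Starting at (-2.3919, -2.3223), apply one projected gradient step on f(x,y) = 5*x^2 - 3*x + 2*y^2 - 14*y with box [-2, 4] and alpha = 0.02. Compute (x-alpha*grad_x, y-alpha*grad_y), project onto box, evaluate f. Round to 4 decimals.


Step 1: Compute gradient at (-2.3919, -2.3223).
grad_x = 2*5*-2.3919 - 3 = -26.919
grad_y = 2*2*-2.3223 - 14 = -23.2892
Step 2: Gradient step.
x_raw = -2.3919 - 0.02*-26.919 = -1.8535
y_raw = -2.3223 - 0.02*-23.2892 = -1.8565
Step 3: Project onto [-2, 4].
x_proj = clip(-1.8535) = -1.8535
y_proj = clip(-1.8565) = -1.8565
Step 4: Evaluate f.
f(-1.8535, -1.8565) = 55.6228


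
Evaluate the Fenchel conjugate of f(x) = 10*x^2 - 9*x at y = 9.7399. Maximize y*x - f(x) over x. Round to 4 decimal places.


f*(y) = sup_x {y*x - a*x^2 - b*x} = sup_x {(y-b)*x - a*x^2}
FOC: (y - b) - 2a*x = 0 => x* = (y - b)/(2a)
x* = (9.7399 + 9)/(2*10) = 0.937
f*(9.7399) = (y-b)^2/(4a) = (9.7399 + 9)^2/(4*10)
= 351.1839/40 = 8.7796


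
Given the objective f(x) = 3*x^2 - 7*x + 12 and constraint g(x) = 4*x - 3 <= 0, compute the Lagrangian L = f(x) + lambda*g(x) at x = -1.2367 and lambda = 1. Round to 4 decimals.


Step 1: Evaluate f(x).
f(-1.2367) = 3*(-1.2367)^2 - 7*(-1.2367) + 12 = 25.2452
Step 2: Evaluate g(x).
g(-1.2367) = 4*-1.2367 - 3 = -7.9468
Step 3: Compute Lagrangian.
L = 25.2452 + 1*-7.9468 = 17.2984


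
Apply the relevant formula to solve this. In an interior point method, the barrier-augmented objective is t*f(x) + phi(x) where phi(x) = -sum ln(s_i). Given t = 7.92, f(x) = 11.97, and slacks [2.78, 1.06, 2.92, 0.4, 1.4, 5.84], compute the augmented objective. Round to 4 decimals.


Step 1: Compute log-barrier.
ln values: [1.0225, 0.0583, 1.0716, -0.9163, 0.3365, 1.7647]
phi = -(1.0225 + 0.0583 + 1.0716 - 0.9163 + 0.3365 + 1.7647) = -3.3372
Step 2: Compute augmented objective.
t*f(x) = 7.92*11.97 = 94.8024
Total = 94.8024 - 3.3372 = 91.4652


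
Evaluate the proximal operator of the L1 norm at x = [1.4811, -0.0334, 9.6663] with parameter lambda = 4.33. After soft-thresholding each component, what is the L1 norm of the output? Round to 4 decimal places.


Soft-thresholding with lambda = 4.33:
prox(1.4811) = sign(1.4811)*max(|1.4811| - 4.33, 0) = 0.0
prox(-0.0334) = sign(-0.0334)*max(|-0.0334| - 4.33, 0) = 0.0
prox(9.6663) = sign(9.6663)*max(|9.6663| - 4.33, 0) = 5.3363
prox(x) = [0.0, 0.0, 5.3363]
||prox(x)||_1 = 0.0 + 0.0 + 5.3363 = 5.3363


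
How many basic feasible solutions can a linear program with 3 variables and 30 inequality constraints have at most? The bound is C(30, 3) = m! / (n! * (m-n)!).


Each vertex corresponds to some choice of n active constraints out of m, so the number of vertices is at most C(m, n) = m! / (n!(m-n)!).
m = 30, n = 3
Numerator: 30 * 29 * 28
Denominator: 3! = 6
C(30, 3) = 4060


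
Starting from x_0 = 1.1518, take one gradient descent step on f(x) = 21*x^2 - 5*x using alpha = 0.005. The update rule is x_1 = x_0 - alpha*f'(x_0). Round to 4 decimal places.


We compute the gradient at x_0 and apply the update.
f'(x) = 42*x - 5
f'(1.1518) = 42*1.1518 - 5 = 43.3756
x_1 = 1.1518 - 0.005*43.3756 = 0.9349


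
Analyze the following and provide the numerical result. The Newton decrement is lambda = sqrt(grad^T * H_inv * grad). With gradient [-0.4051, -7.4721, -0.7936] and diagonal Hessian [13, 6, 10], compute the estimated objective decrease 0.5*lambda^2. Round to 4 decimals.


Step 1: H is diagonal, so H^(-1) * g = [-0.0312, -1.2454, -0.0794].
Step 2: g^T H^(-1) g = sum_i g_i^2 / H_ii
  = (-0.4051)^2/13 + (-7.4721)^2/6 + (-0.7936)^2/10
  = 0.0126 + 9.3054 + 0.063 = 9.381
Step 3: Objective decrease = 0.5 * g^T H^(-1) g = 4.6905


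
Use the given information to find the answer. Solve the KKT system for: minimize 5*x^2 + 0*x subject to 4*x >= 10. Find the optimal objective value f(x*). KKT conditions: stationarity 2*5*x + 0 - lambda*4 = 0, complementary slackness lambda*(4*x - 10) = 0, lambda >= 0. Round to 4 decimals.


Step 1: Try lambda = 0 (constraint inactive).
x_unc = 0/(2*5) = 0.0
Check: 4*0.0 = 0.0 < 10 -- violated!
Step 2: Constraint must be active: 4*x = 10
x* = 10/4 = 2.5
lambda = (2*5*2.5 + 0)/4 = 6.25
Step 3: Compute optimal value.
f(x*) = 5*2.5^2 + 0*2.5 = 31.25


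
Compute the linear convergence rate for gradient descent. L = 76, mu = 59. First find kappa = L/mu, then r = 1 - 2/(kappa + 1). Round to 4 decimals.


Step 1: Compute the condition number.
kappa = L/mu = 76/59 = 1.2881
Step 2: Compute the convergence rate.
r = 1 - 2/(kappa + 1) = 1 - 2*mu/(L + mu) = (L - mu)/(L + mu) = 17/135 = 0.1259


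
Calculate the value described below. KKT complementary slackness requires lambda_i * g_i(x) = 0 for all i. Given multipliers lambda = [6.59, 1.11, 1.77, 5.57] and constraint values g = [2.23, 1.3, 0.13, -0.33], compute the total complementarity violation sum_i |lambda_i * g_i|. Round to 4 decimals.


KKT complementary slackness check:
lambda_1 * g_1 = 6.59 * 2.23 = 14.6957
lambda_2 * g_2 = 1.11 * 1.3 = 1.443
lambda_3 * g_3 = 1.77 * 0.13 = 0.2301
lambda_4 * g_4 = 5.57 * -0.33 = -1.8381
Total violation = 14.6957 + 1.443 + 0.2301 + 1.8381 = 18.2069


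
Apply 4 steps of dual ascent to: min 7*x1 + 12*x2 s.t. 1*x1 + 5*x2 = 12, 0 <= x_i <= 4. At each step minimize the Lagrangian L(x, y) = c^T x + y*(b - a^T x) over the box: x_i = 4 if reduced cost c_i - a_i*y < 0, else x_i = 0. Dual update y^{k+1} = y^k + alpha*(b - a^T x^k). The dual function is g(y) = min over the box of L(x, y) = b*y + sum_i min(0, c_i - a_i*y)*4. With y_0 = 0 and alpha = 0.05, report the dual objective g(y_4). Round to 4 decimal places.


Dual ascent for LP: min 7*x1 + 12*x2, 1*x1 + 5*x2 = 12, 0 <= x_i <= 4
Step 1: y^k = 0.0, reduced costs: (7.0, 12.0)
  x^k = (0.0, 0.0), subgradient = b - a^T x = 12.0
  y^{k+1} = 0.0 + 0.05*12.0 = 0.6
Step 2: y^k = 0.6, reduced costs: (6.4, 9.0)
  x^k = (0.0, 0.0), subgradient = b - a^T x = 12.0
  y^{k+1} = 0.6 + 0.05*12.0 = 1.2
Step 3: y^k = 1.2, reduced costs: (5.8, 6.0)
  x^k = (0.0, 0.0), subgradient = b - a^T x = 12.0
  y^{k+1} = 1.2 + 0.05*12.0 = 1.8
Step 4: y^k = 1.8, reduced costs: (5.2, 3.0)
  x^k = (0.0, 0.0), subgradient = b - a^T x = 12.0
  y^{k+1} = 1.8 + 0.05*12.0 = 2.4
Dual objective at y_4 = 2.4: reduced costs (4.6, 0.0), box minimizer x = (0.0, 0.0)
g(y_4) = b*y + (c1 - a1*y)*x1 + (c2 - a2*y)*x2 = 12*2.4 + 4.6*0.0 + 0.0*0.0 = 28.8 + 0.0 + 0.0 = 28.8


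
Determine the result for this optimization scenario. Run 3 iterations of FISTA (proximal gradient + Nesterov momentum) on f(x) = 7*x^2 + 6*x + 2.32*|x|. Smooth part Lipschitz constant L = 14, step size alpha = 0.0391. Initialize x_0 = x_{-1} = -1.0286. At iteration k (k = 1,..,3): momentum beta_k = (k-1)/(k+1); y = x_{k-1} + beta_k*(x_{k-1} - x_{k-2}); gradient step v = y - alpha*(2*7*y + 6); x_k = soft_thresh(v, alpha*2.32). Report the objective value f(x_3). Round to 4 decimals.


FISTA on f(x) = 7*x^2 + 6*x + 2.32*|x|
L = 14, alpha = 0.0391
Iteration 1: beta = 0.0, y = -1.0286 + 0.0*(-1.0286 + 1.0286) = -1.0286
  grad(y) = -8.4004, v = y - alpha*grad = -0.7001
  prox(v) = soft_thresh(-0.7001, 0.0907) = -0.6094
Iteration 2: beta = 0.3333, y = -0.6094 + 0.3333*(-0.6094 + 1.0286) = -0.4697
  grad(y) = -0.5759, v = y - alpha*grad = -0.4472
  prox(v) = soft_thresh(-0.4472, 0.0907) = -0.3565
Iteration 3: beta = 0.5, y = -0.3565 + 0.5*(-0.3565 + 0.6094) = -0.23
  grad(y) = 2.78, v = y - alpha*grad = -0.3387
  prox(v) = soft_thresh(-0.3387, 0.0907) = -0.248
f(x_3) = 7*(-0.248)^2 + 6*(-0.248) + 2.32*|-0.248| = -0.4821


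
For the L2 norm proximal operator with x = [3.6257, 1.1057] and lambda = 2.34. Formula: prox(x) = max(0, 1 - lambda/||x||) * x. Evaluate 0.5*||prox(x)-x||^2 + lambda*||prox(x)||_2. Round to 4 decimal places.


Step 1: Compute ||x||.
||x|| = 3.7906
Step 2: Compute scaling factor.
scale = max(0, 1 - 2.34/3.7906) = 0.3827
Step 3: prox(x) = [1.3875, 0.4231]
||prox(x)|| = 1.4506
Step 4: Proximal objective.
0.5*||prox-x||^2 = 2.7378
lambda*||prox|| = 3.3944
Total = 6.1321


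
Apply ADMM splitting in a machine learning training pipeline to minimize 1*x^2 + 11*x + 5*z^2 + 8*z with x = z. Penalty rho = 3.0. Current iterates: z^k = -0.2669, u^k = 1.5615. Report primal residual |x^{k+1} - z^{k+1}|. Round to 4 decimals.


ADMM iteration with rho = 3.0, z^k = -0.2669, u^k = 1.5615
Step 1: x-update.
Minimize 1*x^2 + 11*x + (3.0/2)*(x + 0.2669 + 1.5615)^2
FOC: (2*1 + 3.0)*x = -11 + 3.0*(-0.2669 - 1.5615)
x^{k+1} = -3.297
Step 2: z-update.
Minimize 5*z^2 + 8*z + (3.0/2)*(-3.297 - z + 1.5615)^2
FOC: (2*5 + 3.0)*z = -8 + 3.0*(-3.297 + 1.5615)
z^{k+1} = -1.0159
Step 3: u-update.
u^{k+1} = 1.5615 - 3.297 + 1.0159 = -0.7196
Step 4: Primal residual = |-3.297 + 1.0159| = 2.2811


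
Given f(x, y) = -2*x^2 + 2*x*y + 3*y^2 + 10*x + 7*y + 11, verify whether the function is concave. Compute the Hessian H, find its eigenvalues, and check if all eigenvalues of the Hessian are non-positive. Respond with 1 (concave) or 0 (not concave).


The Hessian of f(x,y) = -2*x^2 + 2*x*y + 3*y^2 + 10*x + 7*y + 11 is:
H = [[-4, 2], [2, 6]]
Trace = -4 + 6 = 2
Determinant = -4*6 - (2)^2 = -28
Discriminant = (2)^2 - 4*-28 = 116.0
Eigenvalues: lambda_1 = -4.3852, lambda_2 = 6.3852
The function is not concave.

0


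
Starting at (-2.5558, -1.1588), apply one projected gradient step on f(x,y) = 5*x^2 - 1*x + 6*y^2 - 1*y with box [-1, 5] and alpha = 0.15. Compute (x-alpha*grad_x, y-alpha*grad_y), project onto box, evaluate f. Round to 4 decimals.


Step 1: Compute gradient at (-2.5558, -1.1588).
grad_x = 2*5*-2.5558 - 1 = -26.558
grad_y = 2*6*-1.1588 - 1 = -14.9056
Step 2: Gradient step.
x_raw = -2.5558 - 0.15*-26.558 = 1.4279
y_raw = -1.1588 - 0.15*-14.9056 = 1.077
Step 3: Project onto [-1, 5].
x_proj = clip(1.4279) = 1.4279
y_proj = clip(1.077) = 1.077
Step 4: Evaluate f.
f(1.4279, 1.077) = 14.6496


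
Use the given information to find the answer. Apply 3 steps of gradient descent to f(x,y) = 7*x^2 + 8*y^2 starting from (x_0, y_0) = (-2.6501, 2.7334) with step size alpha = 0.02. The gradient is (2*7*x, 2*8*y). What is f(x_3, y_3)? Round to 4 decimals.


Gradient descent on f(x,y) = 7*x^2 + 8*y^2.
Starting point: (-2.6501, 2.7334), alpha = 0.02
Step 1: grad_x = 2*7*-2.6501 = -37.1014, grad_y = 2*8*2.7334 = 43.7344
  x_1 = -2.6501 - 0.02*-37.1014 = -1.9081
  y_1 = 2.7334 - 0.02*43.7344 = 1.8587
Step 2: grad_x = 2*7*-1.9081 = -26.713, grad_y = 2*8*1.8587 = 29.7394
  x_2 = -1.9081 - 0.02*-26.713 = -1.3738
  y_2 = 1.8587 - 0.02*29.7394 = 1.2639
Step 3: grad_x = 2*7*-1.3738 = -19.2334, grad_y = 2*8*1.2639 = 20.2228
  x_3 = -1.3738 - 0.02*-19.2334 = -0.9891
  y_3 = 1.2639 - 0.02*20.2228 = 0.8595
f(-0.9891, 0.8595) = 7*(-0.9891)^2 + 8*0.8595^2 = 12.7583


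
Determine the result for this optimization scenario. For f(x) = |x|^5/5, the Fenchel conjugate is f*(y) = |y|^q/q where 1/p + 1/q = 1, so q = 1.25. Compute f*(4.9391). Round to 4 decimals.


The conjugate exponent q satisfies 1/p + 1/q = 1.
p = 5, so q = 5/(5 - 1) = 1.25
|y|^q = 4.9391^1.25 = 7.3631
f*(4.9391) = 7.3631 / 1.25 = 5.8905


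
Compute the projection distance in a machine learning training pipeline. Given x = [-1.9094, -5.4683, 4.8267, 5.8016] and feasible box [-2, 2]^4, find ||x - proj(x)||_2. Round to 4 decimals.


Project each component onto [-2, 2].
clip(-1.9094) = -1.9094, clip(-5.4683) = -2.0, clip(4.8267) = 2.0, clip(5.8016) = 2.0
Projection = [-1.9094, -2.0, 2.0, 2.0]
Squared diffs: [0.0, 12.0291, 7.9902, 14.4522]
Distance = sqrt(34.4715) = 5.8712
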